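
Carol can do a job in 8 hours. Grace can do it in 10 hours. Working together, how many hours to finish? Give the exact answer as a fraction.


Carol's rate: 1/8 of the job per hour
Grace's rate: 1/10 of the job per hour
Combined rate: 1/8 + 1/10 = 9/40 per hour
Time = 1 / (9/40) = 40/9 hours (≈ 4.44 hours)

40/9 hours


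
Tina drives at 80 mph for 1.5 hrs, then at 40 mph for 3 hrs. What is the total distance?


Leg 1 distance:
80 x 1.5 = 120 miles
Leg 2 distance:
40 x 3 = 120 miles
Total distance:
120 + 120 = 240 miles

240 miles


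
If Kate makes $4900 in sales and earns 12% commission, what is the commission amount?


Convert rate to decimal:
12% = 0.12
Multiply by sales:
$4900 x 0.12 = $588

$588


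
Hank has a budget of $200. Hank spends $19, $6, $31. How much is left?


Add up expenses:
$19 + $6 + $31 = $56
Subtract from budget:
$200 - $56 = $144

$144


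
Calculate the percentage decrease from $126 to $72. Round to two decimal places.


Find the absolute change:
|72 - 126| = 54
Divide by original and multiply by 100:
54 / 126 x 100 = 42.8571...% ≈ 42.86%

42.86%


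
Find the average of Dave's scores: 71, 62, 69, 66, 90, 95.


Add the scores:
71 + 62 + 69 + 66 + 90 + 95 = 453
Divide by the number of tests:
453 / 6 = 75.5

75.5


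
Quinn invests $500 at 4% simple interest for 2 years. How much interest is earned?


Use the formula I = P x R x T / 100
P x R x T = 500 x 4 x 2 = 4000
I = 4000 / 100 = $40

$40


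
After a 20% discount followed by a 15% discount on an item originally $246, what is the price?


First discount:
20% of $246 = $49.20
Price after first discount:
$246 - $49.20 = $196.80
Second discount:
15% of $196.80 = $29.52
Final price:
$196.80 - $29.52 = $167.28

$167.28


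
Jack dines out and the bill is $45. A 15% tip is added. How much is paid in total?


Calculate the tip:
15% of $45 = $6.75
Add tip to meal cost:
$45 + $6.75 = $51.75

$51.75


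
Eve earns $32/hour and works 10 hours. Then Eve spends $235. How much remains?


Calculate earnings:
10 x $32 = $320
Subtract spending:
$320 - $235 = $85

$85


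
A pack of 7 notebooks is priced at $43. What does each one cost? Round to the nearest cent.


Total cost: $43
Number of items: 7
Unit price: $43 / 7 = $6.1428... ≈ $6.14

$6.14


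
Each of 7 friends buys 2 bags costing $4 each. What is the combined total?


Cost per person:
2 x $4 = $8
Group total:
7 x $8 = $56

$56


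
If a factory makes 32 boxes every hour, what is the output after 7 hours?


Production rate: 32 boxes per hour
Time: 7 hours
Total: 32 x 7 = 224 boxes

224 boxes


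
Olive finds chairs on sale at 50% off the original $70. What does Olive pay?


Calculate the discount amount:
50% of $70 = $35
Subtract from original:
$70 - $35 = $35

$35


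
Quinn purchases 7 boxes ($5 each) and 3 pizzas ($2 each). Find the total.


Cost of boxes:
7 x $5 = $35
Cost of pizzas:
3 x $2 = $6
Add both:
$35 + $6 = $41

$41


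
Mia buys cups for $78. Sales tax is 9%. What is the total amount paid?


Calculate the tax:
9% of $78 = $7.02
Add tax to price:
$78 + $7.02 = $85.02

$85.02


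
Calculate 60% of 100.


Convert percentage to decimal:
60% = 0.6
Multiply:
100 x 0.6 = 60

60


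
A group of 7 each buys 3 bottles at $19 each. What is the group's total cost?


Cost per person:
3 x $19 = $57
Group total:
7 x $57 = $399

$399


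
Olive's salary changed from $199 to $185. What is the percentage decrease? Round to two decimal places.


Find the absolute change:
|185 - 199| = 14
Divide by original and multiply by 100:
14 / 199 x 100 = 7.0351...% ≈ 7.04%

7.04%


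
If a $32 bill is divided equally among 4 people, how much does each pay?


Total bill: $32
Number of people: 4
Each pays: $32 / 4 = $8

$8


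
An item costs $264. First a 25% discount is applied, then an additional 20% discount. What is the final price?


First discount:
25% of $264 = $66
Price after first discount:
$264 - $66 = $198
Second discount:
20% of $198 = $39.60
Final price:
$198 - $39.60 = $158.40

$158.40


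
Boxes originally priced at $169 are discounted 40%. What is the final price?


Calculate the discount amount:
40% of $169 = $67.60
Subtract from original:
$169 - $67.60 = $101.40

$101.40


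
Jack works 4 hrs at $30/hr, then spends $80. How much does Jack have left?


Calculate earnings:
4 x $30 = $120
Subtract spending:
$120 - $80 = $40

$40


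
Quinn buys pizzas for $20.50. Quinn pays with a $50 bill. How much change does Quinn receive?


Start with the amount paid:
$50
Subtract the price:
$50 - $20.50 = $29.50

$29.50


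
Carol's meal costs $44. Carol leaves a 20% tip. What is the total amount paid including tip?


Calculate the tip:
20% of $44 = $8.80
Add tip to meal cost:
$44 + $8.80 = $52.80

$52.80


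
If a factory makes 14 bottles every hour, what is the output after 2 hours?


Production rate: 14 bottles per hour
Time: 2 hours
Total: 14 x 2 = 28 bottles

28 bottles


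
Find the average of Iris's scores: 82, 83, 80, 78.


Add the scores:
82 + 83 + 80 + 78 = 323
Divide by the number of tests:
323 / 4 = 80.75

80.75


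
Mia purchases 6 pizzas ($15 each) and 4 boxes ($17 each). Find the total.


Cost of pizzas:
6 x $15 = $90
Cost of boxes:
4 x $17 = $68
Add both:
$90 + $68 = $158

$158


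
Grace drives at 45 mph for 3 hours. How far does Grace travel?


Use the formula: distance = speed x time
Speed = 45 mph, Time = 3 hours
45 x 3 = 135 miles

135 miles


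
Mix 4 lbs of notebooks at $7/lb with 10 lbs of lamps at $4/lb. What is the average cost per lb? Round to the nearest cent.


Cost of notebooks:
4 x $7 = $28
Cost of lamps:
10 x $4 = $40
Total cost: $28 + $40 = $68
Total weight: 14 lbs
Average: $68 / 14 = $4.8571... ≈ $4.86/lb

$4.86/lb


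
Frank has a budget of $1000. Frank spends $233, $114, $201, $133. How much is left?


Add up expenses:
$233 + $114 + $201 + $133 = $681
Subtract from budget:
$1000 - $681 = $319

$319


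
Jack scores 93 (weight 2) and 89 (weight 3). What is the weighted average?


Weighted sum:
2 x 93 + 3 x 89 = 453
Total weight:
2 + 3 = 5
Weighted average:
453 / 5 = 90.6

90.6


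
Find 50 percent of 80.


Convert percentage to decimal:
50% = 0.5
Multiply:
80 x 0.5 = 40

40


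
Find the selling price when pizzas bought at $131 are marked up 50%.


Calculate the markup amount:
50% of $131 = $65.50
Add to cost:
$131 + $65.50 = $196.50

$196.50


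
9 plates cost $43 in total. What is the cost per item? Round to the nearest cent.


Total cost: $43
Number of items: 9
Unit price: $43 / 9 = $4.7777... ≈ $4.78

$4.78


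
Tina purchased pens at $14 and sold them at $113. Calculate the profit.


Selling price = $113
Cost price = $14
Profit = selling price - cost price:
Profit = $113 - $14 = $99

$99


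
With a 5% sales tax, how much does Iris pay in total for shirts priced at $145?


Calculate the tax:
5% of $145 = $7.25
Add tax to price:
$145 + $7.25 = $152.25

$152.25


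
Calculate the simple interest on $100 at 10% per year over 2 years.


Use the formula I = P x R x T / 100
P x R x T = 100 x 10 x 2 = 2000
I = 2000 / 100 = $20

$20


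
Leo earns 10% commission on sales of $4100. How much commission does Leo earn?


Convert rate to decimal:
10% = 0.1
Multiply by sales:
$4100 x 0.1 = $410

$410


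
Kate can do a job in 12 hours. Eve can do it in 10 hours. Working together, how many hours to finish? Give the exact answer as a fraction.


Kate's rate: 1/12 of the job per hour
Eve's rate: 1/10 of the job per hour
Combined rate: 1/12 + 1/10 = 11/60 per hour
Time = 1 / (11/60) = 60/11 hours (≈ 5.45 hours)

60/11 hours


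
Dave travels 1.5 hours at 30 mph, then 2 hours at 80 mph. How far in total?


Leg 1 distance:
30 x 1.5 = 45 miles
Leg 2 distance:
80 x 2 = 160 miles
Total distance:
45 + 160 = 205 miles

205 miles


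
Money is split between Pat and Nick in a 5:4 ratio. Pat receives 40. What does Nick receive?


Find the multiplier:
40 / 5 = 8
Apply to Nick's share:
4 x 8 = 32

32


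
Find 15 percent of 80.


Convert percentage to decimal:
15% = 0.15
Multiply:
80 x 0.15 = 12

12


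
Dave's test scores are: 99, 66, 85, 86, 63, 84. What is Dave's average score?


Add the scores:
99 + 66 + 85 + 86 + 63 + 84 = 483
Divide by the number of tests:
483 / 6 = 80.5

80.5


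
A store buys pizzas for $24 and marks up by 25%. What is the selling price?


Calculate the markup amount:
25% of $24 = $6
Add to cost:
$24 + $6 = $30

$30


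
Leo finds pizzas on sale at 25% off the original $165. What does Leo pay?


Calculate the discount amount:
25% of $165 = $41.25
Subtract from original:
$165 - $41.25 = $123.75

$123.75


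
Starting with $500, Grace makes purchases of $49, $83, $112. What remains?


Add up expenses:
$49 + $83 + $112 = $244
Subtract from budget:
$500 - $244 = $256

$256


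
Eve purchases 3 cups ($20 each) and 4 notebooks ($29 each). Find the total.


Cost of cups:
3 x $20 = $60
Cost of notebooks:
4 x $29 = $116
Add both:
$60 + $116 = $176

$176


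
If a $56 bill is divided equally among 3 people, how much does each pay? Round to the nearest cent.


Total bill: $56
Number of people: 3
Each pays: $56 / 3 = $18.6666... ≈ $18.67

$18.67


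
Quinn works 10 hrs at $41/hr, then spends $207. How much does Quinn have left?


Calculate earnings:
10 x $41 = $410
Subtract spending:
$410 - $207 = $203

$203


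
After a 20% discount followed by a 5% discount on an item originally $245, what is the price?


First discount:
20% of $245 = $49
Price after first discount:
$245 - $49 = $196
Second discount:
5% of $196 = $9.80
Final price:
$196 - $9.80 = $186.20

$186.20


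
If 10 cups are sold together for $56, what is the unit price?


Total cost: $56
Number of items: 10
Unit price: $56 / 10 = $5.60

$5.60


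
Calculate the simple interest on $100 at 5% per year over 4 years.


Use the formula I = P x R x T / 100
P x R x T = 100 x 5 x 4 = 2000
I = 2000 / 100 = $20

$20


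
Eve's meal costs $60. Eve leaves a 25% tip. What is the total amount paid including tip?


Calculate the tip:
25% of $60 = $15
Add tip to meal cost:
$60 + $15 = $75

$75


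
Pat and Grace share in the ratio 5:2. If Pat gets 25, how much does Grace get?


Find the multiplier:
25 / 5 = 5
Apply to Grace's share:
2 x 5 = 10

10


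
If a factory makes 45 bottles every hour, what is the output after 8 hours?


Production rate: 45 bottles per hour
Time: 8 hours
Total: 45 x 8 = 360 bottles

360 bottles


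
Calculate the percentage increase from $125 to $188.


Find the absolute change:
|188 - 125| = 63
Divide by original and multiply by 100:
63 / 125 x 100 = 50.4%

50.4%


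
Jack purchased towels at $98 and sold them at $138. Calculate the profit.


Selling price = $138
Cost price = $98
Profit = selling price - cost price:
Profit = $138 - $98 = $40

$40


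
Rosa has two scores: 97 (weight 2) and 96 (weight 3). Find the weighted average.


Weighted sum:
2 x 97 + 3 x 96 = 482
Total weight:
2 + 3 = 5
Weighted average:
482 / 5 = 96.4

96.4


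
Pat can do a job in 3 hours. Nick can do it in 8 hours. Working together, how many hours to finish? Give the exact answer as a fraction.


Pat's rate: 1/3 of the job per hour
Nick's rate: 1/8 of the job per hour
Combined rate: 1/3 + 1/8 = 11/24 per hour
Time = 1 / (11/24) = 24/11 hours (≈ 2.18 hours)

24/11 hours


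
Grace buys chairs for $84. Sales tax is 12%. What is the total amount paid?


Calculate the tax:
12% of $84 = $10.08
Add tax to price:
$84 + $10.08 = $94.08

$94.08


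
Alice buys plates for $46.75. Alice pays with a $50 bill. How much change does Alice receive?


Start with the amount paid:
$50
Subtract the price:
$50 - $46.75 = $3.25

$3.25


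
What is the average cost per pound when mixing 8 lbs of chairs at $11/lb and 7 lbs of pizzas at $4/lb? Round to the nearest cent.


Cost of chairs:
8 x $11 = $88
Cost of pizzas:
7 x $4 = $28
Total cost: $88 + $28 = $116
Total weight: 15 lbs
Average: $116 / 15 = $7.7333... ≈ $7.73/lb

$7.73/lb


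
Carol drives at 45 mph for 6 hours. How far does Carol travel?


Use the formula: distance = speed x time
Speed = 45 mph, Time = 6 hours
45 x 6 = 270 miles

270 miles


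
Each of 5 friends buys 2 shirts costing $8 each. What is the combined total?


Cost per person:
2 x $8 = $16
Group total:
5 x $16 = $80

$80


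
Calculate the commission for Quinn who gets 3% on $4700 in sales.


Convert rate to decimal:
3% = 0.03
Multiply by sales:
$4700 x 0.03 = $141

$141


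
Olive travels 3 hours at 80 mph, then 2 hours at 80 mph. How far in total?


Leg 1 distance:
80 x 3 = 240 miles
Leg 2 distance:
80 x 2 = 160 miles
Total distance:
240 + 160 = 400 miles

400 miles


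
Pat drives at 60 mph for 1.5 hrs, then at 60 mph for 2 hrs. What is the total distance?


Leg 1 distance:
60 x 1.5 = 90 miles
Leg 2 distance:
60 x 2 = 120 miles
Total distance:
90 + 120 = 210 miles

210 miles


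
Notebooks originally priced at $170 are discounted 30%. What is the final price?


Calculate the discount amount:
30% of $170 = $51
Subtract from original:
$170 - $51 = $119

$119


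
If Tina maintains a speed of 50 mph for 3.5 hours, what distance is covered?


Use the formula: distance = speed x time
Speed = 50 mph, Time = 3.5 hours
50 x 3.5 = 175 miles

175 miles


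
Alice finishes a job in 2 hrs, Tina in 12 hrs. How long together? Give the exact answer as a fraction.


Alice's rate: 1/2 of the job per hour
Tina's rate: 1/12 of the job per hour
Combined rate: 1/2 + 1/12 = 7/12 per hour
Time = 1 / (7/12) = 12/7 hours (≈ 1.71 hours)

12/7 hours


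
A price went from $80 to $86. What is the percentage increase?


Find the absolute change:
|86 - 80| = 6
Divide by original and multiply by 100:
6 / 80 x 100 = 7.5%

7.5%


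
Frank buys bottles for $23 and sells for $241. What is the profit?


Selling price = $241
Cost price = $23
Profit = selling price - cost price:
Profit = $241 - $23 = $218

$218


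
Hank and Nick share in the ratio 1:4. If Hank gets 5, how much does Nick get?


Find the multiplier:
5 / 1 = 5
Apply to Nick's share:
4 x 5 = 20

20


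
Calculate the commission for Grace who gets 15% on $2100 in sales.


Convert rate to decimal:
15% = 0.15
Multiply by sales:
$2100 x 0.15 = $315

$315


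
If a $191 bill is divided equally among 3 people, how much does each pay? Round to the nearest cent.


Total bill: $191
Number of people: 3
Each pays: $191 / 3 = $63.6666... ≈ $63.67

$63.67


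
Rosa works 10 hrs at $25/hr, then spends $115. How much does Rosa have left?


Calculate earnings:
10 x $25 = $250
Subtract spending:
$250 - $115 = $135

$135


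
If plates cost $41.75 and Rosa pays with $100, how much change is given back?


Start with the amount paid:
$100
Subtract the price:
$100 - $41.75 = $58.25

$58.25


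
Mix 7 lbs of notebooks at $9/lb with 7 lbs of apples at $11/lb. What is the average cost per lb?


Cost of notebooks:
7 x $9 = $63
Cost of apples:
7 x $11 = $77
Total cost: $63 + $77 = $140
Total weight: 14 lbs
Average: $140 / 14 = $10/lb

$10/lb


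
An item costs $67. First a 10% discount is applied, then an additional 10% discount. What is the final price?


First discount:
10% of $67 = $6.70
Price after first discount:
$67 - $6.70 = $60.30
Second discount:
10% of $60.30 = $6.03
Final price:
$60.30 - $6.03 = $54.27

$54.27


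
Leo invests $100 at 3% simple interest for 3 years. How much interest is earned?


Use the formula I = P x R x T / 100
P x R x T = 100 x 3 x 3 = 900
I = 900 / 100 = $9

$9


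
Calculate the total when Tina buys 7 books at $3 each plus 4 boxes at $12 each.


Cost of books:
7 x $3 = $21
Cost of boxes:
4 x $12 = $48
Add both:
$21 + $48 = $69

$69


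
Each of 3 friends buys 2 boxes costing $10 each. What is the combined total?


Cost per person:
2 x $10 = $20
Group total:
3 x $20 = $60

$60


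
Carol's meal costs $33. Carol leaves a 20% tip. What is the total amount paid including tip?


Calculate the tip:
20% of $33 = $6.60
Add tip to meal cost:
$33 + $6.60 = $39.60

$39.60


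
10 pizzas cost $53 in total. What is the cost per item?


Total cost: $53
Number of items: 10
Unit price: $53 / 10 = $5.30

$5.30


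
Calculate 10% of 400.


Convert percentage to decimal:
10% = 0.1
Multiply:
400 x 0.1 = 40

40


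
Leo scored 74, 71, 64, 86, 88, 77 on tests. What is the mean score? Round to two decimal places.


Add the scores:
74 + 71 + 64 + 86 + 88 + 77 = 460
Divide by the number of tests:
460 / 6 = 76.6666... ≈ 76.67

76.67


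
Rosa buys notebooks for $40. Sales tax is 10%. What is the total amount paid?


Calculate the tax:
10% of $40 = $4
Add tax to price:
$40 + $4 = $44

$44


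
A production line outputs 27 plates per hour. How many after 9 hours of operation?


Production rate: 27 plates per hour
Time: 9 hours
Total: 27 x 9 = 243 plates

243 plates


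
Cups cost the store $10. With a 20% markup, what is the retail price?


Calculate the markup amount:
20% of $10 = $2
Add to cost:
$10 + $2 = $12

$12


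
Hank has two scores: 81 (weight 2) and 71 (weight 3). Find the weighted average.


Weighted sum:
2 x 81 + 3 x 71 = 375
Total weight:
2 + 3 = 5
Weighted average:
375 / 5 = 75

75


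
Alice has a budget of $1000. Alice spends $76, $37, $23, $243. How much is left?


Add up expenses:
$76 + $37 + $23 + $243 = $379
Subtract from budget:
$1000 - $379 = $621

$621


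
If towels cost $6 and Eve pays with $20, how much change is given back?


Start with the amount paid:
$20
Subtract the price:
$20 - $6 = $14

$14


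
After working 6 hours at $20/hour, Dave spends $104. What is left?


Calculate earnings:
6 x $20 = $120
Subtract spending:
$120 - $104 = $16

$16


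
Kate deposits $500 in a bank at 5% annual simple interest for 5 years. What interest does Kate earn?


Use the formula I = P x R x T / 100
P x R x T = 500 x 5 x 5 = 12500
I = 12500 / 100 = $125

$125


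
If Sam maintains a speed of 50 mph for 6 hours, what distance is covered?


Use the formula: distance = speed x time
Speed = 50 mph, Time = 6 hours
50 x 6 = 300 miles

300 miles


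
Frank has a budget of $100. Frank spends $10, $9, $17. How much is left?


Add up expenses:
$10 + $9 + $17 = $36
Subtract from budget:
$100 - $36 = $64

$64


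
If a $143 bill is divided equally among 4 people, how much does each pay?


Total bill: $143
Number of people: 4
Each pays: $143 / 4 = $35.75

$35.75


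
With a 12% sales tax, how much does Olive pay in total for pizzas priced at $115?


Calculate the tax:
12% of $115 = $13.80
Add tax to price:
$115 + $13.80 = $128.80

$128.80


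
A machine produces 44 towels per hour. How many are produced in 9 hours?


Production rate: 44 towels per hour
Time: 9 hours
Total: 44 x 9 = 396 towels

396 towels


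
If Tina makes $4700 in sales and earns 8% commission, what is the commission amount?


Convert rate to decimal:
8% = 0.08
Multiply by sales:
$4700 x 0.08 = $376

$376


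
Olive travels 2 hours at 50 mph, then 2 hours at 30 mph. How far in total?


Leg 1 distance:
50 x 2 = 100 miles
Leg 2 distance:
30 x 2 = 60 miles
Total distance:
100 + 60 = 160 miles

160 miles


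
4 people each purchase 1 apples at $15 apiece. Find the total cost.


Cost per person:
1 x $15 = $15
Group total:
4 x $15 = $60

$60


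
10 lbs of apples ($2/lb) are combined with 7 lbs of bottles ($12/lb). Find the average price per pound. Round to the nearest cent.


Cost of apples:
10 x $2 = $20
Cost of bottles:
7 x $12 = $84
Total cost: $20 + $84 = $104
Total weight: 17 lbs
Average: $104 / 17 = $6.1176... ≈ $6.12/lb

$6.12/lb


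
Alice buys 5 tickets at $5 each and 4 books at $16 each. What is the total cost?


Cost of tickets:
5 x $5 = $25
Cost of books:
4 x $16 = $64
Add both:
$25 + $64 = $89

$89


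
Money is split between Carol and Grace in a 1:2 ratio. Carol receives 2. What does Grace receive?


Find the multiplier:
2 / 1 = 2
Apply to Grace's share:
2 x 2 = 4

4


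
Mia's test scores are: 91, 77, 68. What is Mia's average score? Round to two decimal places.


Add the scores:
91 + 77 + 68 = 236
Divide by the number of tests:
236 / 3 = 78.6666... ≈ 78.67

78.67


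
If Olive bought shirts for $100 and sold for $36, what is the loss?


Selling price = $36
Cost price = $100
Loss = cost price - selling price:
Loss = $100 - $36 = $64

$64


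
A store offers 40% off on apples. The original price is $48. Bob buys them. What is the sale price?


Calculate the discount amount:
40% of $48 = $19.20
Subtract from original:
$48 - $19.20 = $28.80

$28.80


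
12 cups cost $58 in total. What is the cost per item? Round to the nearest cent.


Total cost: $58
Number of items: 12
Unit price: $58 / 12 = $4.8333... ≈ $4.83

$4.83


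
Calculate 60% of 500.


Convert percentage to decimal:
60% = 0.6
Multiply:
500 x 0.6 = 300

300


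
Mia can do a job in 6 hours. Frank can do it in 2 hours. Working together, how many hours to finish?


Mia's rate: 1/6 of the job per hour
Frank's rate: 1/2 of the job per hour
Combined rate: 1/6 + 1/2 = 2/3 per hour
Time = 1 / (2/3) = 3/2 = 1.5 hours

1.5 hours


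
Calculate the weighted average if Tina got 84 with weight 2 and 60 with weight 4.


Weighted sum:
2 x 84 + 4 x 60 = 408
Total weight:
2 + 4 = 6
Weighted average:
408 / 6 = 68

68


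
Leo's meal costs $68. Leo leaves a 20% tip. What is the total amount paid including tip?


Calculate the tip:
20% of $68 = $13.60
Add tip to meal cost:
$68 + $13.60 = $81.60

$81.60


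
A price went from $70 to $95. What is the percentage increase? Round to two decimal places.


Find the absolute change:
|95 - 70| = 25
Divide by original and multiply by 100:
25 / 70 x 100 = 35.7142...% ≈ 35.71%

35.71%


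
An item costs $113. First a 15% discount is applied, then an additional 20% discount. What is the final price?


First discount:
15% of $113 = $16.95
Price after first discount:
$113 - $16.95 = $96.05
Second discount:
20% of $96.05 = $19.21
Final price:
$96.05 - $19.21 = $76.84

$76.84


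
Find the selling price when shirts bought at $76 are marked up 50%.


Calculate the markup amount:
50% of $76 = $38
Add to cost:
$76 + $38 = $114

$114


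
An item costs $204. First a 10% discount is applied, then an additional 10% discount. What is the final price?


First discount:
10% of $204 = $20.40
Price after first discount:
$204 - $20.40 = $183.60
Second discount:
10% of $183.60 = $18.36
Final price:
$183.60 - $18.36 = $165.24

$165.24


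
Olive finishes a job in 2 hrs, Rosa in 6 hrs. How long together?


Olive's rate: 1/2 of the job per hour
Rosa's rate: 1/6 of the job per hour
Combined rate: 1/2 + 1/6 = 2/3 per hour
Time = 1 / (2/3) = 3/2 = 1.5 hours

1.5 hours


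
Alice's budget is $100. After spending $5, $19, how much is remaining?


Add up expenses:
$5 + $19 = $24
Subtract from budget:
$100 - $24 = $76

$76


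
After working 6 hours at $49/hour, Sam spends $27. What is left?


Calculate earnings:
6 x $49 = $294
Subtract spending:
$294 - $27 = $267

$267


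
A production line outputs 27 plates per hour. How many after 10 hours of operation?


Production rate: 27 plates per hour
Time: 10 hours
Total: 27 x 10 = 270 plates

270 plates


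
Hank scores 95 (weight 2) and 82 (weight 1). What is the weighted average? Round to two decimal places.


Weighted sum:
2 x 95 + 1 x 82 = 272
Total weight:
2 + 1 = 3
Weighted average:
272 / 3 = 90.6666... ≈ 90.67

90.67


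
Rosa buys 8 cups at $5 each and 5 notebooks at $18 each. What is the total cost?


Cost of cups:
8 x $5 = $40
Cost of notebooks:
5 x $18 = $90
Add both:
$40 + $90 = $130

$130


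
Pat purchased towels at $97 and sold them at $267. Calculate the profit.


Selling price = $267
Cost price = $97
Profit = selling price - cost price:
Profit = $267 - $97 = $170

$170


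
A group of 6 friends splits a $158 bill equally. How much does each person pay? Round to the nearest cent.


Total bill: $158
Number of people: 6
Each pays: $158 / 6 = $26.3333... ≈ $26.33

$26.33


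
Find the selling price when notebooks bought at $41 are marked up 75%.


Calculate the markup amount:
75% of $41 = $30.75
Add to cost:
$41 + $30.75 = $71.75

$71.75


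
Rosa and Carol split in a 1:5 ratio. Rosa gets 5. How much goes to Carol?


Find the multiplier:
5 / 1 = 5
Apply to Carol's share:
5 x 5 = 25

25


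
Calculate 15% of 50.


Convert percentage to decimal:
15% = 0.15
Multiply:
50 x 0.15 = 7.5

7.5


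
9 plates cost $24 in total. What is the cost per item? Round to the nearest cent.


Total cost: $24
Number of items: 9
Unit price: $24 / 9 = $2.6666... ≈ $2.67

$2.67


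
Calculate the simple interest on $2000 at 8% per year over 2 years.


Use the formula I = P x R x T / 100
P x R x T = 2000 x 8 x 2 = 32000
I = 32000 / 100 = $320

$320


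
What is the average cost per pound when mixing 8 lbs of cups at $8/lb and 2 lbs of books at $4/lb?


Cost of cups:
8 x $8 = $64
Cost of books:
2 x $4 = $8
Total cost: $64 + $8 = $72
Total weight: 10 lbs
Average: $72 / 10 = $7.20/lb

$7.20/lb


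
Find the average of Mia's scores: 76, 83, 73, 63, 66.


Add the scores:
76 + 83 + 73 + 63 + 66 = 361
Divide by the number of tests:
361 / 5 = 72.2

72.2


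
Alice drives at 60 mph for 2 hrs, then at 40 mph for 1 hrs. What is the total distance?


Leg 1 distance:
60 x 2 = 120 miles
Leg 2 distance:
40 x 1 = 40 miles
Total distance:
120 + 40 = 160 miles

160 miles


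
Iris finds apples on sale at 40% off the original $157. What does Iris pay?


Calculate the discount amount:
40% of $157 = $62.80
Subtract from original:
$157 - $62.80 = $94.20

$94.20


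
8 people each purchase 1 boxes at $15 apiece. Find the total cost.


Cost per person:
1 x $15 = $15
Group total:
8 x $15 = $120

$120


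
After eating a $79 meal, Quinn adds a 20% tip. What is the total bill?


Calculate the tip:
20% of $79 = $15.80
Add tip to meal cost:
$79 + $15.80 = $94.80

$94.80


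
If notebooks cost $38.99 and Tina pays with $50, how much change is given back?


Start with the amount paid:
$50
Subtract the price:
$50 - $38.99 = $11.01

$11.01


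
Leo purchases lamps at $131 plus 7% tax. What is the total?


Calculate the tax:
7% of $131 = $9.17
Add tax to price:
$131 + $9.17 = $140.17

$140.17


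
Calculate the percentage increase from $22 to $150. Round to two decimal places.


Find the absolute change:
|150 - 22| = 128
Divide by original and multiply by 100:
128 / 22 x 100 = 581.8181...% ≈ 581.82%

581.82%


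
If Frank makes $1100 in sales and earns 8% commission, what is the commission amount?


Convert rate to decimal:
8% = 0.08
Multiply by sales:
$1100 x 0.08 = $88

$88


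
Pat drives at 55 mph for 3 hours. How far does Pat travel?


Use the formula: distance = speed x time
Speed = 55 mph, Time = 3 hours
55 x 3 = 165 miles

165 miles


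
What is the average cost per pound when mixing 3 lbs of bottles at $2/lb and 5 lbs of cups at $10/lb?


Cost of bottles:
3 x $2 = $6
Cost of cups:
5 x $10 = $50
Total cost: $6 + $50 = $56
Total weight: 8 lbs
Average: $56 / 8 = $7/lb

$7/lb


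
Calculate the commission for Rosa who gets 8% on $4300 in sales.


Convert rate to decimal:
8% = 0.08
Multiply by sales:
$4300 x 0.08 = $344

$344


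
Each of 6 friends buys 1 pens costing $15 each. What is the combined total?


Cost per person:
1 x $15 = $15
Group total:
6 x $15 = $90

$90


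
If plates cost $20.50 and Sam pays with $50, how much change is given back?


Start with the amount paid:
$50
Subtract the price:
$50 - $20.50 = $29.50

$29.50


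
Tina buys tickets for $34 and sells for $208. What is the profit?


Selling price = $208
Cost price = $34
Profit = selling price - cost price:
Profit = $208 - $34 = $174

$174


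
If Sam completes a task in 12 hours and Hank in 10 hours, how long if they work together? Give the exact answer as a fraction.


Sam's rate: 1/12 of the job per hour
Hank's rate: 1/10 of the job per hour
Combined rate: 1/12 + 1/10 = 11/60 per hour
Time = 1 / (11/60) = 60/11 hours (≈ 5.45 hours)

60/11 hours


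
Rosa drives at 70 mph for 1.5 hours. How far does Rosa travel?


Use the formula: distance = speed x time
Speed = 70 mph, Time = 1.5 hours
70 x 1.5 = 105 miles

105 miles


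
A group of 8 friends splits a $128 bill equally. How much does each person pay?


Total bill: $128
Number of people: 8
Each pays: $128 / 8 = $16

$16


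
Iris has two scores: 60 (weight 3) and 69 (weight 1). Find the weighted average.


Weighted sum:
3 x 60 + 1 x 69 = 249
Total weight:
3 + 1 = 4
Weighted average:
249 / 4 = 62.25

62.25


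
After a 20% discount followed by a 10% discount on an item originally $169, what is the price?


First discount:
20% of $169 = $33.80
Price after first discount:
$169 - $33.80 = $135.20
Second discount:
10% of $135.20 = $13.52
Final price:
$135.20 - $13.52 = $121.68

$121.68


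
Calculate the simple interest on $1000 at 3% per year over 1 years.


Use the formula I = P x R x T / 100
P x R x T = 1000 x 3 x 1 = 3000
I = 3000 / 100 = $30

$30


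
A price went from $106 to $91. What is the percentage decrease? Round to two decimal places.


Find the absolute change:
|91 - 106| = 15
Divide by original and multiply by 100:
15 / 106 x 100 = 14.1509...% ≈ 14.15%

14.15%


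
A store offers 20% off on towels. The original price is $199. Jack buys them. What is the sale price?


Calculate the discount amount:
20% of $199 = $39.80
Subtract from original:
$199 - $39.80 = $159.20

$159.20


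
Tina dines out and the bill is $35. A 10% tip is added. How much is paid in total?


Calculate the tip:
10% of $35 = $3.50
Add tip to meal cost:
$35 + $3.50 = $38.50

$38.50


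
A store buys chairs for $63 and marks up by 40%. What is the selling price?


Calculate the markup amount:
40% of $63 = $25.20
Add to cost:
$63 + $25.20 = $88.20

$88.20


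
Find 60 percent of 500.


Convert percentage to decimal:
60% = 0.6
Multiply:
500 x 0.6 = 300

300


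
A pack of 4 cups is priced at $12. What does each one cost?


Total cost: $12
Number of items: 4
Unit price: $12 / 4 = $3

$3


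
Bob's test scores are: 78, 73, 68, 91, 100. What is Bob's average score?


Add the scores:
78 + 73 + 68 + 91 + 100 = 410
Divide by the number of tests:
410 / 5 = 82

82


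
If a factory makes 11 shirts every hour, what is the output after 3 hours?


Production rate: 11 shirts per hour
Time: 3 hours
Total: 11 x 3 = 33 shirts

33 shirts


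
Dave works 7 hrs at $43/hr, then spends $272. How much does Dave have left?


Calculate earnings:
7 x $43 = $301
Subtract spending:
$301 - $272 = $29

$29


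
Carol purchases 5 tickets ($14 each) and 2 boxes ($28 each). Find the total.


Cost of tickets:
5 x $14 = $70
Cost of boxes:
2 x $28 = $56
Add both:
$70 + $56 = $126

$126


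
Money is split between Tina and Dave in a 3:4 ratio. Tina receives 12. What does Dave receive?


Find the multiplier:
12 / 3 = 4
Apply to Dave's share:
4 x 4 = 16

16


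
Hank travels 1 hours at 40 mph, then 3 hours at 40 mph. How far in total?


Leg 1 distance:
40 x 1 = 40 miles
Leg 2 distance:
40 x 3 = 120 miles
Total distance:
40 + 120 = 160 miles

160 miles


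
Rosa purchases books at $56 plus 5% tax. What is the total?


Calculate the tax:
5% of $56 = $2.80
Add tax to price:
$56 + $2.80 = $58.80

$58.80


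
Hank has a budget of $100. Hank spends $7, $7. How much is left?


Add up expenses:
$7 + $7 = $14
Subtract from budget:
$100 - $14 = $86

$86


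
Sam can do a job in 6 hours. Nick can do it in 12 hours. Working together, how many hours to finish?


Sam's rate: 1/6 of the job per hour
Nick's rate: 1/12 of the job per hour
Combined rate: 1/6 + 1/12 = 1/4 per hour
Time = 1 / (1/4) = 4 hours

4 hours


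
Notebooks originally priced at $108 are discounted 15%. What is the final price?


Calculate the discount amount:
15% of $108 = $16.20
Subtract from original:
$108 - $16.20 = $91.80

$91.80


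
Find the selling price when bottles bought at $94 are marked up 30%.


Calculate the markup amount:
30% of $94 = $28.20
Add to cost:
$94 + $28.20 = $122.20

$122.20


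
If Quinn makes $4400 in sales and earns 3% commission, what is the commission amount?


Convert rate to decimal:
3% = 0.03
Multiply by sales:
$4400 x 0.03 = $132

$132


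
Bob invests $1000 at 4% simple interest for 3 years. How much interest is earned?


Use the formula I = P x R x T / 100
P x R x T = 1000 x 4 x 3 = 12000
I = 12000 / 100 = $120

$120


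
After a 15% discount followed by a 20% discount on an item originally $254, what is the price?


First discount:
15% of $254 = $38.10
Price after first discount:
$254 - $38.10 = $215.90
Second discount:
20% of $215.90 = $43.18
Final price:
$215.90 - $43.18 = $172.72

$172.72


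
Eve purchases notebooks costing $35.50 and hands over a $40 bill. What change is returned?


Start with the amount paid:
$40
Subtract the price:
$40 - $35.50 = $4.50

$4.50


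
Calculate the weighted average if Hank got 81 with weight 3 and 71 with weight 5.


Weighted sum:
3 x 81 + 5 x 71 = 598
Total weight:
3 + 5 = 8
Weighted average:
598 / 8 = 74.75

74.75


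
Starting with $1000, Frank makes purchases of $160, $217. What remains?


Add up expenses:
$160 + $217 = $377
Subtract from budget:
$1000 - $377 = $623

$623


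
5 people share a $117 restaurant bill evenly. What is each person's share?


Total bill: $117
Number of people: 5
Each pays: $117 / 5 = $23.40

$23.40


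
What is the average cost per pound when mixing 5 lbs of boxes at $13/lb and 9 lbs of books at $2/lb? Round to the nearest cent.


Cost of boxes:
5 x $13 = $65
Cost of books:
9 x $2 = $18
Total cost: $65 + $18 = $83
Total weight: 14 lbs
Average: $83 / 14 = $5.9285... ≈ $5.93/lb

$5.93/lb


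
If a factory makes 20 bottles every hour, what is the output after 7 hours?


Production rate: 20 bottles per hour
Time: 7 hours
Total: 20 x 7 = 140 bottles

140 bottles


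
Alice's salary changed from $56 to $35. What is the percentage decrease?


Find the absolute change:
|35 - 56| = 21
Divide by original and multiply by 100:
21 / 56 x 100 = 37.5%

37.5%


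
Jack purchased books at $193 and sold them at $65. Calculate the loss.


Selling price = $65
Cost price = $193
Loss = cost price - selling price:
Loss = $193 - $65 = $128

$128


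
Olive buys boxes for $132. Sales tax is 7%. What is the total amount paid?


Calculate the tax:
7% of $132 = $9.24
Add tax to price:
$132 + $9.24 = $141.24

$141.24


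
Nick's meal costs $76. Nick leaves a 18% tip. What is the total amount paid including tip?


Calculate the tip:
18% of $76 = $13.68
Add tip to meal cost:
$76 + $13.68 = $89.68

$89.68


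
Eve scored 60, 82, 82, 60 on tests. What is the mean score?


Add the scores:
60 + 82 + 82 + 60 = 284
Divide by the number of tests:
284 / 4 = 71

71


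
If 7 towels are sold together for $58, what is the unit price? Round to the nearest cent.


Total cost: $58
Number of items: 7
Unit price: $58 / 7 = $8.2857... ≈ $8.29

$8.29


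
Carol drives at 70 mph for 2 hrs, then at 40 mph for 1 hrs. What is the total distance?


Leg 1 distance:
70 x 2 = 140 miles
Leg 2 distance:
40 x 1 = 40 miles
Total distance:
140 + 40 = 180 miles

180 miles


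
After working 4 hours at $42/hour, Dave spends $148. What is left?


Calculate earnings:
4 x $42 = $168
Subtract spending:
$168 - $148 = $20

$20


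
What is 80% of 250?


Convert percentage to decimal:
80% = 0.8
Multiply:
250 x 0.8 = 200

200


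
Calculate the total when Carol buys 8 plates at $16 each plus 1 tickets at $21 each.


Cost of plates:
8 x $16 = $128
Cost of tickets:
1 x $21 = $21
Add both:
$128 + $21 = $149

$149


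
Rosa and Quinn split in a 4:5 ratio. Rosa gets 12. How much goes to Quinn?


Find the multiplier:
12 / 4 = 3
Apply to Quinn's share:
5 x 3 = 15

15


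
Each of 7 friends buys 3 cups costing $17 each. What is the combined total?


Cost per person:
3 x $17 = $51
Group total:
7 x $51 = $357

$357


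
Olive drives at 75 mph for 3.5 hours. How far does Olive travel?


Use the formula: distance = speed x time
Speed = 75 mph, Time = 3.5 hours
75 x 3.5 = 262.5 miles

262.5 miles


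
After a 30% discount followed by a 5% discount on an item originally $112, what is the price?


First discount:
30% of $112 = $33.60
Price after first discount:
$112 - $33.60 = $78.40
Second discount:
5% of $78.40 = $3.92
Final price:
$78.40 - $3.92 = $74.48

$74.48


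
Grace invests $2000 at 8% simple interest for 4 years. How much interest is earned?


Use the formula I = P x R x T / 100
P x R x T = 2000 x 8 x 4 = 64000
I = 64000 / 100 = $640

$640


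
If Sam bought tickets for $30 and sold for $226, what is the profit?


Selling price = $226
Cost price = $30
Profit = selling price - cost price:
Profit = $226 - $30 = $196

$196


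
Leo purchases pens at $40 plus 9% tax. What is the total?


Calculate the tax:
9% of $40 = $3.60
Add tax to price:
$40 + $3.60 = $43.60

$43.60


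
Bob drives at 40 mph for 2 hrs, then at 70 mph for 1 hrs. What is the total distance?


Leg 1 distance:
40 x 2 = 80 miles
Leg 2 distance:
70 x 1 = 70 miles
Total distance:
80 + 70 = 150 miles

150 miles


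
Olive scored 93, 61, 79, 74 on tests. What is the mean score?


Add the scores:
93 + 61 + 79 + 74 = 307
Divide by the number of tests:
307 / 4 = 76.75

76.75


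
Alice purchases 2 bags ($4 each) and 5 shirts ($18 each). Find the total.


Cost of bags:
2 x $4 = $8
Cost of shirts:
5 x $18 = $90
Add both:
$8 + $90 = $98

$98


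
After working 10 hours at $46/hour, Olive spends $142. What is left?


Calculate earnings:
10 x $46 = $460
Subtract spending:
$460 - $142 = $318

$318


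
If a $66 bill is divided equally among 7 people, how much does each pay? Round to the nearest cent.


Total bill: $66
Number of people: 7
Each pays: $66 / 7 = $9.4285... ≈ $9.43

$9.43


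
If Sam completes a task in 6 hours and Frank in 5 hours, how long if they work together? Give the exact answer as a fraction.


Sam's rate: 1/6 of the job per hour
Frank's rate: 1/5 of the job per hour
Combined rate: 1/6 + 1/5 = 11/30 per hour
Time = 1 / (11/30) = 30/11 hours (≈ 2.73 hours)

30/11 hours


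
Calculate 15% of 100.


Convert percentage to decimal:
15% = 0.15
Multiply:
100 x 0.15 = 15

15


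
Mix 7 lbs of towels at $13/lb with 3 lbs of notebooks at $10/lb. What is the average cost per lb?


Cost of towels:
7 x $13 = $91
Cost of notebooks:
3 x $10 = $30
Total cost: $91 + $30 = $121
Total weight: 10 lbs
Average: $121 / 10 = $12.10/lb

$12.10/lb


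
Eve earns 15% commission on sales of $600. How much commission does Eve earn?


Convert rate to decimal:
15% = 0.15
Multiply by sales:
$600 x 0.15 = $90

$90


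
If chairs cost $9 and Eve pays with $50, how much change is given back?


Start with the amount paid:
$50
Subtract the price:
$50 - $9 = $41

$41


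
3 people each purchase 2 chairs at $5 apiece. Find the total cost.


Cost per person:
2 x $5 = $10
Group total:
3 x $10 = $30

$30
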